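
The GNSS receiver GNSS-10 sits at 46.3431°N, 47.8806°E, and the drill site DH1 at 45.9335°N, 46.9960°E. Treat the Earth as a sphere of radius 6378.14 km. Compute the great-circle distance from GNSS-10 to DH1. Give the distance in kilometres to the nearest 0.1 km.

Δφ = -0.4096°,  Δλ = -0.8846°
a = sin²(Δφ/2) + cos φ₁ cos φ₂ sin²(Δλ/2) = 0.000041
c = 2·arcsin(√a) = 0.012867 rad = 0.7372°
d = R·c = 6378.14 × 0.012867 = 82.1 km

82.1 km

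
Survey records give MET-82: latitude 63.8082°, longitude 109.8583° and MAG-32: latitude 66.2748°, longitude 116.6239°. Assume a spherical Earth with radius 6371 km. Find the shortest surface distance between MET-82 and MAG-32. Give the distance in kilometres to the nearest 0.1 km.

419.1 km

Δφ = 2.4666°,  Δλ = 6.7656°
a = sin²(Δφ/2) + cos φ₁ cos φ₂ sin²(Δλ/2) = 0.001082
c = 2·arcsin(√a) = 0.065787 rad = 3.7693°
d = R·c = 6371 × 0.065787 = 419.1 km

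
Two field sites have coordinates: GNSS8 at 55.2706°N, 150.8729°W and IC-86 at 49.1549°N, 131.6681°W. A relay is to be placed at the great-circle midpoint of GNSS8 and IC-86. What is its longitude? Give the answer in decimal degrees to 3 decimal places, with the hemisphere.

140.603°W

Bx = cos φ₂ cos Δλ = 0.617619,  By = cos φ₂ sin Δλ = 0.215136
φₘ = atan2(sin φ₁ + sin φ₂, √((cos φ₁ + Bx)² + By²)) = 52.60165°
λₘ = λ₁ + atan2(By, cos φ₁ + Bx) = -140.60265°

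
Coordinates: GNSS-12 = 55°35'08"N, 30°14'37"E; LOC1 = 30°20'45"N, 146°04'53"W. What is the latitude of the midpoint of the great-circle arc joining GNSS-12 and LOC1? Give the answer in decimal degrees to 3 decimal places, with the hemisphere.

GNSS-12: φ = +55.58556°, λ = +30.24361°
LOC1: φ = +30.34583°, λ = -146.08139°
Bx = cos φ₂ cos Δλ = -0.861217,  By = cos φ₂ sin Δλ = -0.055315
φₘ = atan2(sin φ₁ + sin φ₂, √((cos φ₁ + Bx)² + By²)) = 77.24285°
λₘ = λ₁ + atan2(By, cos φ₁ + Bx) = -139.17279°

77.243°N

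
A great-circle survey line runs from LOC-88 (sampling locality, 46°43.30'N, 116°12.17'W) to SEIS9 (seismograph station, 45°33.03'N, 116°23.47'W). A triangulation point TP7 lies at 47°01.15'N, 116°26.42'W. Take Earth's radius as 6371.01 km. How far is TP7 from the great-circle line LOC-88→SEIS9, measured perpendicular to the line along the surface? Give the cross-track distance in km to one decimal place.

LOC-88: φ = +46.72167°, λ = -116.20283°
SEIS9: φ = +45.55050°, λ = -116.39117°
TP7: φ = +47.01917°, λ = -116.44033°
δ₁₃ = central angle LOC-88→TP7 = 0.005915 rad  (haversine)
θ₁₃ = bearing LOC-88→TP7 = 331.462°,  θ₁₂ = bearing LOC-88→SEIS9 = 186.426°
dₓₜ = R·arcsin(sin δ₁₃ · sin(θ₁₃ − θ₁₂)) = 6371.01·arcsin(0.00592·sin(145.036°)) = 21.597 km
|dₓₜ| = 21.597 km

21.6 km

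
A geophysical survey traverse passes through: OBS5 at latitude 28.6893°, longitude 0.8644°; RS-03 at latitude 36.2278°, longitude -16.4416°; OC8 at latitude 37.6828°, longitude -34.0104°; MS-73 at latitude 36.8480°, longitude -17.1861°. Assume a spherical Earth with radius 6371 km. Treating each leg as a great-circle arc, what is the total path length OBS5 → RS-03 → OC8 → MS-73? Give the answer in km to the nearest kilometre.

4880 km

OBS5→RS-03: c = 0.286207 rad, d = 1823.42 km
RS-03→OC8: c = 0.245980 rad, d = 1567.14 km
OC8→MS-73: c = 0.233829 rad, d = 1489.73 km
Total = 1823.42 + 1567.14 + 1489.73 = 4880.29 km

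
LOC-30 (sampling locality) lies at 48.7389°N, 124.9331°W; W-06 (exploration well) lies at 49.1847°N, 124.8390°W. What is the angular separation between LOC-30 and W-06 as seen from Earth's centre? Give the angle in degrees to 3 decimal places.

Δφ = 0.4458°,  Δλ = 0.0941°
a = sin²(Δφ/2) + cos φ₁ cos φ₂ sin²(Δλ/2) = 0.000015
c = 2·arcsin(√a) = 0.007855 rad = 0.4501°

0.450°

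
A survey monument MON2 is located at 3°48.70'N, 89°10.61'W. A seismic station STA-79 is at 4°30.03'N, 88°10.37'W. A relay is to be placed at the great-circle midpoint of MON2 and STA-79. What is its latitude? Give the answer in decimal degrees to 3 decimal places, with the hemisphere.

4.156°N

MON2: φ = +3.81167°, λ = -89.17683°
STA-79: φ = +4.50050°, λ = -88.17283°
Bx = cos φ₂ cos Δλ = 0.996764,  By = cos φ₂ sin Δλ = 0.017468
φₘ = atan2(sin φ₁ + sin φ₂, √((cos φ₁ + Bx)² + By²)) = 4.15624°
λₘ = λ₁ + atan2(By, cos φ₁ + Bx) = -88.67505°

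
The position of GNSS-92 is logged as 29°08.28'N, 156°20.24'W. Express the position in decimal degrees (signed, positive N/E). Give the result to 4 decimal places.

lat: 29.1380° N → +29.1380°
lon: 156.3373° W → -156.3373°

+29.1380°, -156.3373°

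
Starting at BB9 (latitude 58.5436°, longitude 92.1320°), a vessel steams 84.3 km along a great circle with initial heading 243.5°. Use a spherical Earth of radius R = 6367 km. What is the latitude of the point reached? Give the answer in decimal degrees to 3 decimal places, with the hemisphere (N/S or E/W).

δ = d/R = 84.3/6367 = 0.013240 rad
φ₂ = arcsin(sin φ₁ cos δ + cos φ₁ sin δ cos θ)
   = arcsin(0.85304·0.99991 + 0.52185·0.01324·-0.44620) = 58.19861°
λ₂ = λ₁ + atan2(sin θ sin δ cos φ₁, cos δ − sin φ₁ sin φ₂) = 90.84363°

58.199°N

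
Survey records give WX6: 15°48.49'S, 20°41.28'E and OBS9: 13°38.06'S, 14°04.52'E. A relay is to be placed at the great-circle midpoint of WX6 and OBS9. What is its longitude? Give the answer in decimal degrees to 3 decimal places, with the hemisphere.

WX6: φ = -15.80817°, λ = +20.68800°
OBS9: φ = -13.63433°, λ = +14.07533°
Bx = cos φ₂ cos Δλ = 0.965355,  By = cos φ₂ sin Δλ = -0.111912
φₘ = atan2(sin φ₁ + sin φ₂, √((cos φ₁ + Bx)² + By²)) = -14.74473°
λₘ = λ₁ + atan2(By, cos φ₁ + Bx) = 17.36517°

17.365°E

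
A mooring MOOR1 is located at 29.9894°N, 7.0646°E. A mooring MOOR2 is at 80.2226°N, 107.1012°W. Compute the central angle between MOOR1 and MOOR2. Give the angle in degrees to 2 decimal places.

Δφ = 50.2332°,  Δλ = -114.1658°
a = sin²(Δφ/2) + cos φ₁ cos φ₂ sin²(Δλ/2) = 0.283817
c = 2·arcsin(√a) = 1.123681 rad = 64.3822°

64.38°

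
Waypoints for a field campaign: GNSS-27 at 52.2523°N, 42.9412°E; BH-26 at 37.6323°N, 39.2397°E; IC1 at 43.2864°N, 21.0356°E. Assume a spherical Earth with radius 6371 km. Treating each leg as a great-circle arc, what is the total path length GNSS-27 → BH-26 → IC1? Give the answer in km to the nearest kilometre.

GNSS-27→BH-26: c = 0.259144 rad, d = 1651.00 km
BH-26→IC1: c = 0.260421 rad, d = 1659.14 km
Total = 1651.00 + 1659.14 = 3310.15 km

3310 km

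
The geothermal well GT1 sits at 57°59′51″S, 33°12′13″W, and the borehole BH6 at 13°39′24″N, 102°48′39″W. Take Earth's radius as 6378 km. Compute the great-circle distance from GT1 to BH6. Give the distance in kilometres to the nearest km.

10151 km

GT1: φ = -57.99750°, λ = -33.20361°
BH6: φ = +13.65667°, λ = -102.81083°
Δφ = 71.6542°,  Δλ = -69.6072°
a = sin²(Δφ/2) + cos φ₁ cos φ₂ sin²(Δλ/2) = 0.510389
c = 2·arcsin(√a) = 1.591575 rad = 91.1905°
d = R·c = 6378 × 1.591575 = 10151.1 km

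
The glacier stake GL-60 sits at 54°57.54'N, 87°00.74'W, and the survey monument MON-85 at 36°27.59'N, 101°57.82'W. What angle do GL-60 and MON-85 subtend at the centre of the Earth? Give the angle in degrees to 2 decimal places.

GL-60: φ = +54.95900°, λ = -87.01233°
MON-85: φ = +36.45983°, λ = -101.96367°
Δφ = -18.4992°,  Δλ = -14.9513°
a = sin²(Δφ/2) + cos φ₁ cos φ₂ sin²(Δλ/2) = 0.033653
c = 2·arcsin(√a) = 0.368983 rad = 21.1412°

21.14°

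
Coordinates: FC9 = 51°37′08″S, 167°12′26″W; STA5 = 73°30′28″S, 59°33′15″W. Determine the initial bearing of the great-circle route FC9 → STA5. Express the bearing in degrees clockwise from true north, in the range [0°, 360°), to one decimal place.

157.8°

FC9: φ = -51.61889°, λ = -167.20722°
STA5: φ = -73.50778°, λ = -59.55417°
Δλ = 107.6531°
y = sin Δλ · cos φ₂ = 0.270517
x = cos φ₁ sin φ₂ − sin φ₁ cos φ₂ cos Δλ = -0.662830
θ = atan2(y, x) = 157.7984° → 157.7984° (mod 360°)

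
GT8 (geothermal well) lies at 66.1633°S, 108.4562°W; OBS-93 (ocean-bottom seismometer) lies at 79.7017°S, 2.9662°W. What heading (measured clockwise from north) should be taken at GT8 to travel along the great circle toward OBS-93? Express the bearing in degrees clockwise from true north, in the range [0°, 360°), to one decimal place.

158.7°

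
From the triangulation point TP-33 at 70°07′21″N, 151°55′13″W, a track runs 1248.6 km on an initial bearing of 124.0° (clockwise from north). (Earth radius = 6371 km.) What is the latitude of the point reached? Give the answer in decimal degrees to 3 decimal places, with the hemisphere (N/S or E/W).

62.300°N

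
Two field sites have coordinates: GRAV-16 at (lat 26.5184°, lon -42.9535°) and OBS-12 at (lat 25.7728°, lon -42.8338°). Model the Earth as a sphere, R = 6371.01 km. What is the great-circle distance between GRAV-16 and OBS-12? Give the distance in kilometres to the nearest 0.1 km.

83.8 km

Δφ = -0.7456°,  Δλ = 0.1197°
a = sin²(Δφ/2) + cos φ₁ cos φ₂ sin²(Δλ/2) = 0.000043
c = 2·arcsin(√a) = 0.013148 rad = 0.7533°
d = R·c = 6371.01 × 0.013148 = 83.8 km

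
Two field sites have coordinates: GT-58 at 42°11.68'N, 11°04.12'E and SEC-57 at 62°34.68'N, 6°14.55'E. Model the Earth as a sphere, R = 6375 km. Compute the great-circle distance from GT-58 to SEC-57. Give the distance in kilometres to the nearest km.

GT-58: φ = +42.19467°, λ = +11.06867°
SEC-57: φ = +62.57800°, λ = +6.24250°
Δφ = 20.3833°,  Δλ = -4.8262°
a = sin²(Δφ/2) + cos φ₁ cos φ₂ sin²(Δλ/2) = 0.031913
c = 2·arcsin(√a) = 0.359213 rad = 20.5814°
d = R·c = 6375 × 0.359213 = 2290.0 km

2290 km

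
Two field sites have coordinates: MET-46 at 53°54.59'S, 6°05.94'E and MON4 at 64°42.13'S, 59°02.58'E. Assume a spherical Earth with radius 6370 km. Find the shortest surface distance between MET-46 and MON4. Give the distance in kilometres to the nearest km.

3122 km

MET-46: φ = -53.90983°, λ = +6.09900°
MON4: φ = -64.70217°, λ = +59.04300°
Δφ = -10.7923°,  Δλ = 52.9440°
a = sin²(Δφ/2) + cos φ₁ cos φ₂ sin²(Δλ/2) = 0.058861
c = 2·arcsin(√a) = 0.490116 rad = 28.0816°
d = R·c = 6370 × 0.490116 = 3122.0 km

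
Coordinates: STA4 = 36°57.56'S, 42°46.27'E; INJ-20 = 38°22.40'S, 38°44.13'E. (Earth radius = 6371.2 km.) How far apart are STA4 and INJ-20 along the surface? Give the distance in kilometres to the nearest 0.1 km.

STA4: φ = -36.95933°, λ = +42.77117°
INJ-20: φ = -38.37333°, λ = +38.73550°
Δφ = -1.4140°,  Δλ = -4.0357°
a = sin²(Δφ/2) + cos φ₁ cos φ₂ sin²(Δλ/2) = 0.000929
c = 2·arcsin(√a) = 0.060966 rad = 3.4931°
d = R·c = 6371.2 × 0.060966 = 388.4 km

388.4 km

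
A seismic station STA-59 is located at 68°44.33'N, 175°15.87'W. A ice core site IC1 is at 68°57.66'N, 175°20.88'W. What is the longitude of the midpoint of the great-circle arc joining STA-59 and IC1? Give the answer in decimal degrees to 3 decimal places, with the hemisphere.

175.306°W

STA-59: φ = +68.73883°, λ = -175.26450°
IC1: φ = +68.96100°, λ = -175.34800°
Bx = cos φ₂ cos Δλ = 0.359003,  By = cos φ₂ sin Δλ = -0.000523
φₘ = atan2(sin φ₁ + sin φ₂, √((cos φ₁ + Bx)² + By²)) = 68.84992°
λₘ = λ₁ + atan2(By, cos φ₁ + Bx) = -175.30604°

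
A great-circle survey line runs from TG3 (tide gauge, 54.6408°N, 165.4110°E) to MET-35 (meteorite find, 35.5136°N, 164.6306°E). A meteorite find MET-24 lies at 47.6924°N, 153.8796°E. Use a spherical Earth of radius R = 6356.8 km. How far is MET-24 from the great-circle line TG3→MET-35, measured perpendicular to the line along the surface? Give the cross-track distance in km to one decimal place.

δ₁₃ = central angle TG3→MET-24 = 0.174618 rad  (haversine)
θ₁₃ = bearing TG3→MET-24 = 230.761°,  θ₁₂ = bearing TG3→MET-35 = 181.938°
dₓₜ = R·arcsin(sin δ₁₃ · sin(θ₁₃ − θ₁₂)) = 6356.8·arcsin(0.17373·sin(48.823°)) = 833.630 km
|dₓₜ| = 833.630 km

833.6 km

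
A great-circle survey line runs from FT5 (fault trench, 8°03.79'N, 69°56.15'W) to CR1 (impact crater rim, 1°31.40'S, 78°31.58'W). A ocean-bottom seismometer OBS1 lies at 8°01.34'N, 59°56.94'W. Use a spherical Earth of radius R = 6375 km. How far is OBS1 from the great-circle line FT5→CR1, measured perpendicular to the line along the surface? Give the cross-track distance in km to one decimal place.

807.8 km

FT5: φ = +8.06317°, λ = -69.93583°
CR1: φ = -1.52333°, λ = -78.52633°
OBS1: φ = +8.02233°, λ = -59.94900°
δ₁₃ = central angle FT5→OBS1 = 0.172586 rad  (haversine)
θ₁₃ = bearing FT5→OBS1 = 89.536°,  θ₁₂ = bearing FT5→CR1 = 222.150°
dₓₜ = R·arcsin(sin δ₁₃ · sin(θ₁₃ − θ₁₂)) = 6375·arcsin(0.17173·sin(-132.615°)) = -807.837 km
|dₓₜ| = 807.837 km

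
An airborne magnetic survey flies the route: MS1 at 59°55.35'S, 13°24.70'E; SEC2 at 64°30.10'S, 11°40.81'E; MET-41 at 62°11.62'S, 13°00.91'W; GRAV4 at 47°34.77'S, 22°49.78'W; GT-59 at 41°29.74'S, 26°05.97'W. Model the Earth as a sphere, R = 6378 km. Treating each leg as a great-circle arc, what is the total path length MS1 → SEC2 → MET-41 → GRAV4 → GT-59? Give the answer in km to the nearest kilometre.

MS1: φ = -59.92250°, λ = +13.41167°
SEC2: φ = -64.50167°, λ = +11.68017°
MET-41: φ = -62.19367°, λ = -13.01517°
GRAV4: φ = -47.57950°, λ = -22.82967°
GT-59: φ = -41.49567°, λ = -26.09950°
MS1→SEC2: c = 0.081146 rad, d = 517.55 km
SEC2→MET-41: c = 0.196157 rad, d = 1251.09 km
MET-41→GRAV4: c = 0.272721 rad, d = 1739.42 km
GRAV4→GT-59: c = 0.113681 rad, d = 725.05 km
Total = 517.55 + 1251.09 + 1739.42 + 725.05 = 4233.11 km

4233 km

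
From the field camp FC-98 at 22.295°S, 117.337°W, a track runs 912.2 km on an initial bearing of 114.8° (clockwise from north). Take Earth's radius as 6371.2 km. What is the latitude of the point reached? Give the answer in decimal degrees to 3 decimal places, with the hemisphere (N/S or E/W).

25.523°S

δ = d/R = 912.2/6371.2 = 0.143176 rad
φ₂ = arcsin(sin φ₁ cos δ + cos φ₁ sin δ cos θ)
   = arcsin(-0.37938·0.98977 + 0.92524·0.14269·-0.41945) = -25.52276°
λ₂ = λ₁ + atan2(sin θ sin δ cos φ₁, cos δ − sin φ₁ sin φ₂) = -109.08455°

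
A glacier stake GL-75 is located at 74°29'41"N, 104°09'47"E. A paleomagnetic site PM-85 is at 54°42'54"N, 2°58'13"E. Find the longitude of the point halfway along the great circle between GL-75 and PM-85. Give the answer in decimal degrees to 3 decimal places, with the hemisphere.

GL-75: φ = +74.49472°, λ = +104.16306°
PM-85: φ = +54.71500°, λ = +2.97028°
Bx = cos φ₂ cos Δλ = -0.112127,  By = cos φ₂ sin Δλ = -0.566657
φₘ = atan2(sin φ₁ + sin φ₂, √((cos φ₁ + Bx)² + By²)) = 71.73243°
λₘ = λ₁ + atan2(By, cos φ₁ + Bx) = 29.48003°

29.480°E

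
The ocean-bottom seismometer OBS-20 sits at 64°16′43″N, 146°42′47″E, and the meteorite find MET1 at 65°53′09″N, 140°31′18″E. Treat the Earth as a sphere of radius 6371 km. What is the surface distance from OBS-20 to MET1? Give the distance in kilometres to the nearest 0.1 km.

340.5 km

OBS-20: φ = +64.27861°, λ = +146.71306°
MET1: φ = +65.88583°, λ = +140.52167°
Δφ = 1.6072°,  Δλ = -6.1914°
a = sin²(Δφ/2) + cos φ₁ cos φ₂ sin²(Δλ/2) = 0.000714
c = 2·arcsin(√a) = 0.053441 rad = 3.0620°
d = R·c = 6371 × 0.053441 = 340.5 km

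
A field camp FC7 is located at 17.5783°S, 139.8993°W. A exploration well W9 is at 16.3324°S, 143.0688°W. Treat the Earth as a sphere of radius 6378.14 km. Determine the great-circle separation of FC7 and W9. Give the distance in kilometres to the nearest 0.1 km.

Δφ = 1.2459°,  Δλ = -3.1695°
a = sin²(Δφ/2) + cos φ₁ cos φ₂ sin²(Δλ/2) = 0.000818
c = 2·arcsin(√a) = 0.057206 rad = 3.2776°
d = R·c = 6378.14 × 0.057206 = 364.9 km

364.9 km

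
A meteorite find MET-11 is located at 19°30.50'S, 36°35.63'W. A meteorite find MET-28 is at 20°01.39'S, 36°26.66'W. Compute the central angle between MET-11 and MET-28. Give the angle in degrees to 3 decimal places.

0.534°

MET-11: φ = -19.50833°, λ = -36.59383°
MET-28: φ = -20.02317°, λ = -36.44433°
Δφ = -0.5148°,  Δλ = 0.1495°
a = sin²(Δφ/2) + cos φ₁ cos φ₂ sin²(Δλ/2) = 0.000022
c = 2·arcsin(√a) = 0.009315 rad = 0.5337°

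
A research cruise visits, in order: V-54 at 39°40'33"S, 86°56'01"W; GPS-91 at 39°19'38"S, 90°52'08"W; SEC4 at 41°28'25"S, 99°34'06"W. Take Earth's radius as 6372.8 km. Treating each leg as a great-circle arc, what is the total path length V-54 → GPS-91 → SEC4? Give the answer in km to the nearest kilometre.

1114 km

V-54: φ = -39.67583°, λ = -86.93361°
GPS-91: φ = -39.32722°, λ = -90.86889°
SEC4: φ = -41.47361°, λ = -99.56833°
V-54→GPS-91: c = 0.053340 rad, d = 339.93 km
GPS-91→SEC4: c = 0.121479 rad, d = 774.16 km
Total = 339.93 + 774.16 = 1114.09 km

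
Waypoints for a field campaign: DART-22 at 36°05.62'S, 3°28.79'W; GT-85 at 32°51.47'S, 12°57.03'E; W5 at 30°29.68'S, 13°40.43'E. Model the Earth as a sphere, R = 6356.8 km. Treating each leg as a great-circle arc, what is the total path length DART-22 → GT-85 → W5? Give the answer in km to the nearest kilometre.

DART-22: φ = -36.09367°, λ = -3.47983°
GT-85: φ = -32.85783°, λ = +12.95050°
W5: φ = -30.49467°, λ = +13.67383°
DART-22→GT-85: c = 0.242723 rad, d = 1542.94 km
GT-85→W5: c = 0.042621 rad, d = 270.93 km
Total = 1542.94 + 270.93 = 1813.87 km

1814 km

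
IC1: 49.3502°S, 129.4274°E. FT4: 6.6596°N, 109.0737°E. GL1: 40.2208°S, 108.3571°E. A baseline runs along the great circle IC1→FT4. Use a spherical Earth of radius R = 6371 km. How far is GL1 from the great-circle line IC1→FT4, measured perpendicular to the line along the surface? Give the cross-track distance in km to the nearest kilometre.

1300 km

δ₁₃ = central angle IC1→GL1 = 0.304237 rad  (haversine)
θ₁₃ = bearing IC1→GL1 = 293.600°,  θ₁₂ = bearing IC1→FT4 = 336.168°
dₓₜ = R·arcsin(sin δ₁₃ · sin(θ₁₃ − θ₁₂)) = 6371·arcsin(0.29957·sin(-42.567°)) = -1300.045 km
|dₓₜ| = 1300.045 km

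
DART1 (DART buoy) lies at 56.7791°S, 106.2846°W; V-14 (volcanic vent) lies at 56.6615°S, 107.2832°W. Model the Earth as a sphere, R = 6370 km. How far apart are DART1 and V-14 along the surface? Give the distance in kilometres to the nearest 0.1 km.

62.3 km

Δφ = 0.1176°,  Δλ = -0.9986°
a = sin²(Δφ/2) + cos φ₁ cos φ₂ sin²(Δλ/2) = 0.000024
c = 2·arcsin(√a) = 0.009781 rad = 0.5604°
d = R·c = 6370 × 0.009781 = 62.3 km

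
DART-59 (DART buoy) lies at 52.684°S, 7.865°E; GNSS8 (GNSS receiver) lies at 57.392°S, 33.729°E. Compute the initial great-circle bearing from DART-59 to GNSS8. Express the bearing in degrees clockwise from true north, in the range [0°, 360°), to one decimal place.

118.0°

Δλ = 25.8640°
y = sin Δλ · cos φ₂ = 0.235083
x = cos φ₁ sin φ₂ − sin φ₁ cos φ₂ cos Δλ = -0.125008
θ = atan2(y, x) = 118.0023° → 118.0023° (mod 360°)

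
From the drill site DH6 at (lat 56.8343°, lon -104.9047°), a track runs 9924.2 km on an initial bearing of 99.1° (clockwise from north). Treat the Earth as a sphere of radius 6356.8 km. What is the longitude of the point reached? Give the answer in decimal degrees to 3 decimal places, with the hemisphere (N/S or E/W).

δ = d/R = 9924.2/6356.8 = 1.561194 rad
φ₂ = arcsin(sin φ₁ cos δ + cos φ₁ sin δ cos θ)
   = arcsin(0.83709·0.00960 + 0.54706·0.99995·-0.15816) = -4.50124°
λ₂ = λ₁ + atan2(sin θ sin δ cos φ₁, cos δ − sin φ₁ sin φ₂) = -22.84062°

22.841°W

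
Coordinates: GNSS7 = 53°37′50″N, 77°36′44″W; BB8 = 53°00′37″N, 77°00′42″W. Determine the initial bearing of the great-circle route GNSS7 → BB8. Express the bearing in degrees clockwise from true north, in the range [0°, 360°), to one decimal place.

GNSS7: φ = +53.63056°, λ = -77.61222°
BB8: φ = +53.01028°, λ = -77.01167°
Δλ = 0.6006°
y = sin Δλ · cos φ₂ = 0.006306
x = cos φ₁ sin φ₂ − sin φ₁ cos φ₂ cos Δλ = -0.010799
θ = atan2(y, x) = 149.7160° → 149.7160° (mod 360°)

149.7°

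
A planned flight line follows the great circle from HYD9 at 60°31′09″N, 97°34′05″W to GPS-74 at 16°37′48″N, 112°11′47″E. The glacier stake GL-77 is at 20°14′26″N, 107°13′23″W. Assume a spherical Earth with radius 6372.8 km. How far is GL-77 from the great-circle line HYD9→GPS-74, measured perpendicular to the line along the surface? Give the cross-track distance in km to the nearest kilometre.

2931 km

HYD9: φ = +60.51917°, λ = -97.56806°
GPS-74: φ = +16.63000°, λ = +112.19639°
GL-77: φ = +20.24056°, λ = -107.22306°
δ₁₃ = central angle HYD9→GL-77 = 0.713051 rad  (haversine)
θ₁₃ = bearing HYD9→GL-77 = 193.919°,  θ₁₂ = bearing HYD9→GPS-74 = 331.191°
dₓₜ = R·arcsin(sin δ₁₃ · sin(θ₁₃ − θ₁₂)) = 6372.8·arcsin(0.65414·sin(-137.271°)) = -2930.823 km
|dₓₜ| = 2930.823 km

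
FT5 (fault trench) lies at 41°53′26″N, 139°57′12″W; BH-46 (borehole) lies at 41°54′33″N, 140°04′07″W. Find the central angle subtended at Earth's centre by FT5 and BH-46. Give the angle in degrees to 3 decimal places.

FT5: φ = +41.89056°, λ = -139.95333°
BH-46: φ = +41.90917°, λ = -140.06861°
Δφ = 0.0186°,  Δλ = -0.1153°
a = sin²(Δφ/2) + cos φ₁ cos φ₂ sin²(Δλ/2) = 0.000001
c = 2·arcsin(√a) = 0.001532 rad = 0.0878°

0.088°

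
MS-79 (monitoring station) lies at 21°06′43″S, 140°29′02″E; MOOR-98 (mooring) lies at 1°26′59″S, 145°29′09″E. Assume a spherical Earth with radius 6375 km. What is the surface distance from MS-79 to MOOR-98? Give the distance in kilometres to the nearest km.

2254 km

MS-79: φ = -21.11194°, λ = +140.48389°
MOOR-98: φ = -1.44972°, λ = +145.48583°
Δφ = 19.6622°,  Δλ = 5.0019°
a = sin²(Δφ/2) + cos φ₁ cos φ₂ sin²(Δλ/2) = 0.030929
c = 2·arcsin(√a) = 0.353574 rad = 20.2583°
d = R·c = 6375 × 0.353574 = 2254.0 km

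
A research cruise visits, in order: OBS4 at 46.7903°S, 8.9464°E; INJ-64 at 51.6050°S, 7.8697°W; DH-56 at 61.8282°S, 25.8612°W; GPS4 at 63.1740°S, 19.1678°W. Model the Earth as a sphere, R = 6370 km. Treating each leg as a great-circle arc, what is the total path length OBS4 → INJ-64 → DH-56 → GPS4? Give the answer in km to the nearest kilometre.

3274 km

OBS4→INJ-64: c = 0.208765 rad, d = 1329.83 km
INJ-64→DH-56: c = 0.246444 rad, d = 1569.85 km
DH-56→GPS4: c = 0.058797 rad, d = 374.54 km
Total = 1329.83 + 1569.85 + 374.54 = 3274.22 km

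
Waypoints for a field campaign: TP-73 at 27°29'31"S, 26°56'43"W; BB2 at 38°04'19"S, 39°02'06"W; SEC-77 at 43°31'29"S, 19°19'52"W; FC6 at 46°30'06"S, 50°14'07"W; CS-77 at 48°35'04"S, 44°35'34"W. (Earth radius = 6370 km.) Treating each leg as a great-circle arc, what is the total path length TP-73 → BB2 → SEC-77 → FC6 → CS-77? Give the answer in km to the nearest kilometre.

TP-73: φ = -27.49194°, λ = -26.94528°
BB2: φ = -38.07194°, λ = -39.03500°
SEC-77: φ = -43.52472°, λ = -19.33111°
FC6: φ = -46.50167°, λ = -50.23528°
CS-77: φ = -48.58444°, λ = -44.59278°
TP-73→BB2: c = 0.255603 rad, d = 1628.19 km
BB2→SEC-77: c = 0.276368 rad, d = 1760.47 km
SEC-77→FC6: c = 0.382344 rad, d = 2435.53 km
FC6→CS-77: c = 0.075740 rad, d = 482.46 km
Total = 1628.19 + 1760.47 + 2435.53 + 482.46 = 6306.65 km

6307 km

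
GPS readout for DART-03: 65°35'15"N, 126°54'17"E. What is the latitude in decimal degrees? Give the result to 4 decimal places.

65° + 35′/60 + 15″/3600 = 65 + 0.58333 + 0.00417 = 65.5875°

65.5875°N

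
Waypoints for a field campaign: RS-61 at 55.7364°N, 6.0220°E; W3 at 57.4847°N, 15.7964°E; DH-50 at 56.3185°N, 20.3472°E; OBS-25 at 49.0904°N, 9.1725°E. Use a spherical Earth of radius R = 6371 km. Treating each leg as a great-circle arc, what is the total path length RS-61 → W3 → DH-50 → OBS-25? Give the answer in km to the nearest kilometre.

2032 km

RS-61→W3: c = 0.098615 rad, d = 628.27 km
W3→DH-50: c = 0.047899 rad, d = 305.16 km
DH-50→OBS-25: c = 0.172448 rad, d = 1098.67 km
Total = 628.27 + 305.16 + 1098.67 = 2032.10 km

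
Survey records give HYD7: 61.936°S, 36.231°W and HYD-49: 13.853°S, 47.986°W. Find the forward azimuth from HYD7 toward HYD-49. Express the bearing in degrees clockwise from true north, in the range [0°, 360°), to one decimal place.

Δλ = -11.7550°
y = sin Δλ · cos φ₂ = -0.197801
x = cos φ₁ sin φ₂ − sin φ₁ cos φ₂ cos Δλ = 0.726145
θ = atan2(y, x) = -15.2376° → 344.7624° (mod 360°)

344.8°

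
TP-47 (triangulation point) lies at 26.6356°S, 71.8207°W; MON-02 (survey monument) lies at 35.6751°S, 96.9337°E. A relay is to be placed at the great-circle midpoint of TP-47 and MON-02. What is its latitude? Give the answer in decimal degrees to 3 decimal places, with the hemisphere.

79.788°S

Bx = cos φ₂ cos Δλ = -0.796740,  By = cos φ₂ sin Δλ = 0.158418
φₘ = atan2(sin φ₁ + sin φ₂, √((cos φ₁ + Bx)² + By²)) = -79.78763°
λₘ = λ₁ + atan2(By, cos φ₁ + Bx) = -13.33564°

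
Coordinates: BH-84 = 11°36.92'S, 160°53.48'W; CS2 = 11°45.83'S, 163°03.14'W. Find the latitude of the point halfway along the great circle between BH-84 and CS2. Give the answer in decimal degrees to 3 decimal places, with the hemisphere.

11.692°S

BH-84: φ = -11.61533°, λ = -160.89133°
CS2: φ = -11.76383°, λ = -163.05233°
Bx = cos φ₂ cos Δλ = 0.978300,  By = cos φ₂ sin Δλ = -0.036916
φₘ = atan2(sin φ₁ + sin φ₂, √((cos φ₁ + Bx)² + By²)) = -11.69161°
λₘ = λ₁ + atan2(By, cos φ₁ + Bx) = -161.97154°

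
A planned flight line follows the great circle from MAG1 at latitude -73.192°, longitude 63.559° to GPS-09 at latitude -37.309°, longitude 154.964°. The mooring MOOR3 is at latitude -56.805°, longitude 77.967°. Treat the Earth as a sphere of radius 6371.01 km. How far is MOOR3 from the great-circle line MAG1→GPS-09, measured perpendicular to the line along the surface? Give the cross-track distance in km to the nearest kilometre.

δ₁₃ = central angle MAG1→MOOR3 = 0.303157 rad  (haversine)
θ₁₃ = bearing MAG1→MOOR3 = 27.150°,  θ₁₂ = bearing MAG1→GPS-09 = 103.707°
dₓₜ = R·arcsin(sin δ₁₃ · sin(θ₁₃ − θ₁₂)) = 6371.01·arcsin(0.29853·sin(-76.557°)) = -1876.886 km
|dₓₜ| = 1876.886 km

1877 km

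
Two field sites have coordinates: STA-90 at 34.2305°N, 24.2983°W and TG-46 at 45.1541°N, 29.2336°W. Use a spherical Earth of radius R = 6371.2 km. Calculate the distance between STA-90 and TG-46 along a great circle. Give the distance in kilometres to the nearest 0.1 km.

1285.3 km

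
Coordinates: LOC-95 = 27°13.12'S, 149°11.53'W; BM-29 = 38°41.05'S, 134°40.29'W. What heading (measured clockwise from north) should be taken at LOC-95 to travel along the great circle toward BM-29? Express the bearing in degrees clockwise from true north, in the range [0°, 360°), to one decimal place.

LOC-95: φ = -27.21867°, λ = -149.19217°
BM-29: φ = -38.68417°, λ = -134.67150°
Δλ = 14.5207°
y = sin Δλ · cos φ₂ = 0.195720
x = cos φ₁ sin φ₂ − sin φ₁ cos φ₂ cos Δλ = -0.210183
θ = atan2(y, x) = 137.0406° → 137.0406° (mod 360°)

137.0°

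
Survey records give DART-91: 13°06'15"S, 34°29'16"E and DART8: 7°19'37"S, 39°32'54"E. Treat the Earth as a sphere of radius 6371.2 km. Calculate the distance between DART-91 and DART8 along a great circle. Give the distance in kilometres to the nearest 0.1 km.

848.0 km

DART-91: φ = -13.10417°, λ = +34.48778°
DART8: φ = -7.32694°, λ = +39.54833°
Δφ = 5.7772°,  Δλ = 5.0606°
a = sin²(Δφ/2) + cos φ₁ cos φ₂ sin²(Δλ/2) = 0.004422
c = 2·arcsin(√a) = 0.133099 rad = 7.6260°
d = R·c = 6371.2 × 0.133099 = 848.0 km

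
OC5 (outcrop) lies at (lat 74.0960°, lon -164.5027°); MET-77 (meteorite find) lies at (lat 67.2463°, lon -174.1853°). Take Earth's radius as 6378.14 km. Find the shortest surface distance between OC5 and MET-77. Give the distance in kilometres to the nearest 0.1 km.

839.4 km

Δφ = -6.8497°,  Δλ = -9.6826°
a = sin²(Δφ/2) + cos φ₁ cos φ₂ sin²(Δλ/2) = 0.004324
c = 2·arcsin(√a) = 0.131604 rad = 7.5404°
d = R·c = 6378.14 × 0.131604 = 839.4 km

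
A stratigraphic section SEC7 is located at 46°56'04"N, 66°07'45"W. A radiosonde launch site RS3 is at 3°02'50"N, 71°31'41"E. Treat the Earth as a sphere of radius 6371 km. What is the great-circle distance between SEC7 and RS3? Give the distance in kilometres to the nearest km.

SEC7: φ = +46.93444°, λ = -66.12917°
RS3: φ = +3.04722°, λ = +71.52806°
Δφ = -43.8872°,  Δλ = 137.6572°
a = sin²(Δφ/2) + cos φ₁ cos φ₂ sin²(Δλ/2) = 0.732576
c = 2·arcsin(√a) = 2.054603 rad = 117.7201°
d = R·c = 6371 × 2.054603 = 13089.9 km

13090 km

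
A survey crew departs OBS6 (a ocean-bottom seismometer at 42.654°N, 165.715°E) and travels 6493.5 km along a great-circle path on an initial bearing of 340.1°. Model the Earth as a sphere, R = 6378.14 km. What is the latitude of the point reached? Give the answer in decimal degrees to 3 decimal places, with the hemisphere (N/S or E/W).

70.786°N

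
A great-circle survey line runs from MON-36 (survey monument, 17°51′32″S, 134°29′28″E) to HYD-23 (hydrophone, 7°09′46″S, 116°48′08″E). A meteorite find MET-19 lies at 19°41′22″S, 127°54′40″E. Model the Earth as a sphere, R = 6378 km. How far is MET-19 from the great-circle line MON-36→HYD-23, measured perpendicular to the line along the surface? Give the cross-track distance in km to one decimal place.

MON-36: φ = -17.85889°, λ = +134.49111°
HYD-23: φ = -7.16278°, λ = +116.80222°
MET-19: φ = -19.68944°, λ = +127.91111°
δ₁₃ = central angle MON-36→MET-19 = 0.113317 rad  (haversine)
θ₁₃ = bearing MON-36→MET-19 = 252.583°,  θ₁₂ = bearing MON-36→HYD-23 = 299.593°
dₓₜ = R·arcsin(sin δ₁₃ · sin(θ₁₃ − θ₁₂)) = 6378·arcsin(0.11307·sin(-47.010°)) = -528.134 km
|dₓₜ| = 528.134 km

528.1 km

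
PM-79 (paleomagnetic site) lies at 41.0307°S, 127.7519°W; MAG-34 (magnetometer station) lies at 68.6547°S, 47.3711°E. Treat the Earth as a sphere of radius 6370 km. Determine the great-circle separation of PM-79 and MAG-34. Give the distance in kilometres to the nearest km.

7811 km

Δφ = -27.6240°,  Δλ = 175.1230°
a = sin²(Δφ/2) + cos φ₁ cos φ₂ sin²(Δλ/2) = 0.331075
c = 2·arcsin(√a) = 1.226165 rad = 70.2541°
d = R·c = 6370 × 1.226165 = 7810.7 km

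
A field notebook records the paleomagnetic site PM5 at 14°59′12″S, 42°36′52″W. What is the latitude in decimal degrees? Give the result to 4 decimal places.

14° + 59′/60 + 12″/3600 = 14 + 0.98333 + 0.00333 = 14.9867°

14.9867°S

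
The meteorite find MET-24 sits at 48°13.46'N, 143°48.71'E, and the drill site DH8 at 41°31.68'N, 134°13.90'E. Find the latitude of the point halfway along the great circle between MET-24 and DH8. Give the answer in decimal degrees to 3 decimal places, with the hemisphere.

44.976°N

MET-24: φ = +48.22433°, λ = +143.81183°
DH8: φ = +41.52800°, λ = +134.23167°
Bx = cos φ₂ cos Δλ = 0.738191,  By = cos φ₂ sin Δλ = -0.124593
φₘ = atan2(sin φ₁ + sin φ₂, √((cos φ₁ + Bx)² + By²)) = 44.97606°
λₘ = λ₁ + atan2(By, cos φ₁ + Bx) = 138.74207°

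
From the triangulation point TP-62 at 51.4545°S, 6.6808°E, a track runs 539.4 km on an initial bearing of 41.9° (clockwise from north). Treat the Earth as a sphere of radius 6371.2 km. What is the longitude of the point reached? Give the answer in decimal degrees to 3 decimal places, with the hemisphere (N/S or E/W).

11.498°E

δ = d/R = 539.4/6371.2 = 0.084662 rad
φ₂ = arcsin(sin φ₁ cos δ + cos φ₁ sin δ cos θ)
   = arcsin(-0.78211·0.99642 + 0.62314·0.08456·0.74431) = -47.73927°
λ₂ = λ₁ + atan2(sin θ sin δ cos φ₁, cos δ − sin φ₁ sin φ₂) = 11.49780°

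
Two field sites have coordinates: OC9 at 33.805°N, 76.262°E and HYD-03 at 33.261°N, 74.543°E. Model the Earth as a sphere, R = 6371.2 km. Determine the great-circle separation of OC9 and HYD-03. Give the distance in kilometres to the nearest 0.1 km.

Δφ = -0.5440°,  Δλ = -1.7190°
a = sin²(Δφ/2) + cos φ₁ cos φ₂ sin²(Δλ/2) = 0.000179
c = 2·arcsin(√a) = 0.026750 rad = 1.5327°
d = R·c = 6371.2 × 0.026750 = 170.4 km

170.4 km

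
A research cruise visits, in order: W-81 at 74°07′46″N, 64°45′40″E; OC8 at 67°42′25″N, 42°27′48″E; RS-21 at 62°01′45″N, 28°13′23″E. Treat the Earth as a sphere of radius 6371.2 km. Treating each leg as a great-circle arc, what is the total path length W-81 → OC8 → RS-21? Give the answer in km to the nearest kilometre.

1987 km

W-81: φ = +74.12944°, λ = +64.76111°
OC8: φ = +67.70694°, λ = +42.46333°
RS-21: φ = +62.02917°, λ = +28.22306°
W-81→OC8: c = 0.167725 rad, d = 1068.61 km
OC8→RS-21: c = 0.144160 rad, d = 918.47 km
Total = 1068.61 + 918.47 = 1987.08 km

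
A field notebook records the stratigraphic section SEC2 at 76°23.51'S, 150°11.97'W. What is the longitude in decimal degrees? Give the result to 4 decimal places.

150.1995°W

150° + 11.97′/60 = 150 + 0.19950 = 150.1995°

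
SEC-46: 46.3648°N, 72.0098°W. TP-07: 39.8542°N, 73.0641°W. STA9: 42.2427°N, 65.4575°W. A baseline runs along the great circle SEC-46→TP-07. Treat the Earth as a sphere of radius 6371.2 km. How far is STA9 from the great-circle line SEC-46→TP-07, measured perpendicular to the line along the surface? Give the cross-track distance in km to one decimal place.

δ₁₃ = central angle SEC-46→STA9 = 0.108900 rad  (haversine)
θ₁₃ = bearing SEC-46→STA9 = 128.990°,  θ₁₂ = bearing SEC-46→TP-07 = 187.107°
dₓₜ = R·arcsin(sin δ₁₃ · sin(θ₁₃ − θ₁₂)) = 6371.2·arcsin(0.10868·sin(-58.117°)) = -588.820 km
|dₓₜ| = 588.820 km

588.8 km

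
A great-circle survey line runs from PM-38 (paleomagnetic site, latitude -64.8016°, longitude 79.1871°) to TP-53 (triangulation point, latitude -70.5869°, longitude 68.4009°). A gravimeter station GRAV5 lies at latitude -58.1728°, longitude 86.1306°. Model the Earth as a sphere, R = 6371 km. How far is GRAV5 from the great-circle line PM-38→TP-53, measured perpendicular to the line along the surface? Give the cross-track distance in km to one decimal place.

10.2 km

δ₁₃ = central angle PM-38→GRAV5 = 0.129178 rad  (haversine)
θ₁₃ = bearing PM-38→GRAV5 = 29.663°,  θ₁₂ = bearing PM-38→TP-53 = 210.378°
dₓₜ = R·arcsin(sin δ₁₃ · sin(θ₁₃ − θ₁₂)) = 6371·arcsin(0.12882·sin(-180.715°)) = 10.238 km
|dₓₜ| = 10.238 km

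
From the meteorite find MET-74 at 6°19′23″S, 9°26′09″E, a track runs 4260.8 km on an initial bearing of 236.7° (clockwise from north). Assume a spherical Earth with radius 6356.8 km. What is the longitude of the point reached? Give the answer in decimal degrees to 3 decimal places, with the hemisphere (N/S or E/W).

25.571°W

MET-74: φ = -6.32306°, λ = +9.43583°
δ = d/R = 4260.8/6356.8 = 0.670274 rad
φ₂ = arcsin(sin φ₁ cos δ + cos φ₁ sin δ cos θ)
   = arcsin(-0.11013·0.78365 + 0.99392·0.62120·-0.54902) = -25.16875°
λ₂ = λ₁ + atan2(sin θ sin δ cos φ₁, cos δ − sin φ₁ sin φ₂) = -25.57064°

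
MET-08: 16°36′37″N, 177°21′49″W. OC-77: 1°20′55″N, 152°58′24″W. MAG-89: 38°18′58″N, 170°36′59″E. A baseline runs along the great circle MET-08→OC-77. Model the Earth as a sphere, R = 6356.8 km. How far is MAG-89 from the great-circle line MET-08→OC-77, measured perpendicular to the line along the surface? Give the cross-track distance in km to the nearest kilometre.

1562 km

MET-08: φ = +16.61028°, λ = -177.36361°
OC-77: φ = +1.34861°, λ = -152.97333°
MAG-89: φ = +38.31611°, λ = +170.61639°
δ₁₃ = central angle MET-08→MAG-89 = 0.421172 rad  (haversine)
θ₁₃ = bearing MET-08→MAG-89 = 336.443°,  θ₁₂ = bearing MET-08→OC-77 = 119.935°
dₓₜ = R·arcsin(sin δ₁₃ · sin(θ₁₃ − θ₁₂)) = 6356.8·arcsin(0.40883·sin(216.508°)) = -1561.818 km
|dₓₜ| = 1561.818 km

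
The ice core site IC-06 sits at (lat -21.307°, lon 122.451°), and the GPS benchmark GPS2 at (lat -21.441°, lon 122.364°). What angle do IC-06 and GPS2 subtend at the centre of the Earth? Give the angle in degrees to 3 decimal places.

Δφ = -0.1340°,  Δλ = -0.0870°
a = sin²(Δφ/2) + cos φ₁ cos φ₂ sin²(Δλ/2) = 0.000002
c = 2·arcsin(√a) = 0.002733 rad = 0.1566°

0.157°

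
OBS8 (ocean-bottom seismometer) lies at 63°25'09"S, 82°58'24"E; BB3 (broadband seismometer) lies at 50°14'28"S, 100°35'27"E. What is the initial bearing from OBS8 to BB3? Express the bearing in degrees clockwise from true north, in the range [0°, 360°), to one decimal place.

43.9°

OBS8: φ = -63.41917°, λ = +82.97333°
BB3: φ = -50.24111°, λ = +100.59083°
Δλ = 17.6175°
y = sin Δλ · cos φ₂ = 0.193569
x = cos φ₁ sin φ₂ − sin φ₁ cos φ₂ cos Δλ = 0.201152
θ = atan2(y, x) = 43.8995° → 43.8995° (mod 360°)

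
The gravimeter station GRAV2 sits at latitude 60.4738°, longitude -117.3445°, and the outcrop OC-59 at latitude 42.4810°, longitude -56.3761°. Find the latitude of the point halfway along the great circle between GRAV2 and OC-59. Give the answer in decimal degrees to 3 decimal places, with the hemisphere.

55.366°N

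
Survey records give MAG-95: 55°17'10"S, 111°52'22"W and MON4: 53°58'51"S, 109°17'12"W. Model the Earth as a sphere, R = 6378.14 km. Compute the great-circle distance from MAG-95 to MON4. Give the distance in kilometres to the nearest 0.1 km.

221.1 km

MAG-95: φ = -55.28611°, λ = -111.87278°
MON4: φ = -53.98083°, λ = -109.28667°
Δφ = 1.3053°,  Δλ = 2.5861°
a = sin²(Δφ/2) + cos φ₁ cos φ₂ sin²(Δλ/2) = 0.000300
c = 2·arcsin(√a) = 0.034659 rad = 1.9858°
d = R·c = 6378.14 × 0.034659 = 221.1 km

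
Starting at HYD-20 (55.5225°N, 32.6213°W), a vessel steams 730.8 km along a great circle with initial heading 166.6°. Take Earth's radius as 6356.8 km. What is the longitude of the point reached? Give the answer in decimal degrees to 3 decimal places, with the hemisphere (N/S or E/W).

δ = d/R = 730.8/6356.8 = 0.114964 rad
φ₂ = arcsin(sin φ₁ cos δ + cos φ₁ sin δ cos θ)
   = arcsin(0.82435·0.99340 + 0.56608·0.11471·-0.97278) = 49.09001°
λ₂ = λ₁ + atan2(sin θ sin δ cos φ₁, cos δ − sin φ₁ sin φ₂) = -30.29480°

30.295°W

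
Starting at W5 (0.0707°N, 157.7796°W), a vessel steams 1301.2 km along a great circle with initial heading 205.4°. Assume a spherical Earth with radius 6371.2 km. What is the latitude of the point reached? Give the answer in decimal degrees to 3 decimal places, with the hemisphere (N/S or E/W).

10.486°S

δ = d/R = 1301.2/6371.2 = 0.204232 rad
φ₂ = arcsin(sin φ₁ cos δ + cos φ₁ sin δ cos θ)
   = arcsin(0.00123·0.97922 + 1.00000·0.20281·-0.90334) = -10.48635°
λ₂ = λ₁ + atan2(sin θ sin δ cos φ₁, cos δ − sin φ₁ sin φ₂) = -162.85531°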